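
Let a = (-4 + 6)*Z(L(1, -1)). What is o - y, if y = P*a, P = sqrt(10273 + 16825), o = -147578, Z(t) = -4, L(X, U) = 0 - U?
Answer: -147578 + 8*sqrt(27098) ≈ -1.4626e+5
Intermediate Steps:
L(X, U) = -U
P = sqrt(27098) ≈ 164.61
a = -8 (a = (-4 + 6)*(-4) = 2*(-4) = -8)
y = -8*sqrt(27098) (y = sqrt(27098)*(-8) = -8*sqrt(27098) ≈ -1316.9)
o - y = -147578 - (-8)*sqrt(27098) = -147578 + 8*sqrt(27098)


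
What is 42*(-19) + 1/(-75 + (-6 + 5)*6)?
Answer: -64639/81 ≈ -798.01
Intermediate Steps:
42*(-19) + 1/(-75 + (-6 + 5)*6) = -798 + 1/(-75 - 1*6) = -798 + 1/(-75 - 6) = -798 + 1/(-81) = -798 - 1/81 = -64639/81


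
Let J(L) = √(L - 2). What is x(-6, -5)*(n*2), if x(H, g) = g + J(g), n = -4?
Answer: 40 - 8*I*√7 ≈ 40.0 - 21.166*I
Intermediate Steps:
J(L) = √(-2 + L)
x(H, g) = g + √(-2 + g)
x(-6, -5)*(n*2) = (-5 + √(-2 - 5))*(-4*2) = (-5 + √(-7))*(-8) = (-5 + I*√7)*(-8) = 40 - 8*I*√7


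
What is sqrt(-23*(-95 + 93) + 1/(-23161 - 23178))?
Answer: sqrt(98775888027)/46339 ≈ 6.7823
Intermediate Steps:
sqrt(-23*(-95 + 93) + 1/(-23161 - 23178)) = sqrt(-23*(-2) + 1/(-46339)) = sqrt(46 - 1/46339) = sqrt(2131593/46339) = sqrt(98775888027)/46339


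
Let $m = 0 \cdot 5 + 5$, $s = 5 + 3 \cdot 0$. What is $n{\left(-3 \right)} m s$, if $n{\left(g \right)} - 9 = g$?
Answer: $150$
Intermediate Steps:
$s = 5$ ($s = 5 + 0 = 5$)
$n{\left(g \right)} = 9 + g$
$m = 5$ ($m = 0 + 5 = 5$)
$n{\left(-3 \right)} m s = \left(9 - 3\right) 5 \cdot 5 = 6 \cdot 5 \cdot 5 = 30 \cdot 5 = 150$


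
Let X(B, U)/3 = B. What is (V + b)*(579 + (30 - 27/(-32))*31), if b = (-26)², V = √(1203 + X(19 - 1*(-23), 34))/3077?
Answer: 8302125/8 + 49125*√1329/98464 ≈ 1.0378e+6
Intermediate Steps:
X(B, U) = 3*B
V = √1329/3077 (V = √(1203 + 3*(19 - 1*(-23)))/3077 = √(1203 + 3*(19 + 23))*(1/3077) = √(1203 + 3*42)*(1/3077) = √(1203 + 126)*(1/3077) = √1329*(1/3077) = √1329/3077 ≈ 0.011848)
b = 676
(V + b)*(579 + (30 - 27/(-32))*31) = (√1329/3077 + 676)*(579 + (30 - 27/(-32))*31) = (676 + √1329/3077)*(579 + (30 - 27*(-1/32))*31) = (676 + √1329/3077)*(579 + (30 + 27/32)*31) = (676 + √1329/3077)*(579 + (987/32)*31) = (676 + √1329/3077)*(579 + 30597/32) = (676 + √1329/3077)*(49125/32) = 8302125/8 + 49125*√1329/98464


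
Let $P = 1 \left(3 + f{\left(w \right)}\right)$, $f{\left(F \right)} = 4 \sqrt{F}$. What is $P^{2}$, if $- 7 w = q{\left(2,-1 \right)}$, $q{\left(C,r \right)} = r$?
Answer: $\frac{79}{7} + \frac{24 \sqrt{7}}{7} \approx 20.357$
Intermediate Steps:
$w = \frac{1}{7}$ ($w = \left(- \frac{1}{7}\right) \left(-1\right) = \frac{1}{7} \approx 0.14286$)
$P = 3 + \frac{4 \sqrt{7}}{7}$ ($P = 1 \left(3 + \frac{4}{\sqrt{7}}\right) = 1 \left(3 + 4 \frac{\sqrt{7}}{7}\right) = 1 \left(3 + \frac{4 \sqrt{7}}{7}\right) = 3 + \frac{4 \sqrt{7}}{7} \approx 4.5119$)
$P^{2} = \left(3 + \frac{4 \sqrt{7}}{7}\right)^{2}$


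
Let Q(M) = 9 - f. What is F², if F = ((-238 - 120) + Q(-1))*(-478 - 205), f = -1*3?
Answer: 55846197124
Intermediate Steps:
f = -3
Q(M) = 12 (Q(M) = 9 - 1*(-3) = 9 + 3 = 12)
F = 236318 (F = ((-238 - 120) + 12)*(-478 - 205) = (-358 + 12)*(-683) = -346*(-683) = 236318)
F² = 236318² = 55846197124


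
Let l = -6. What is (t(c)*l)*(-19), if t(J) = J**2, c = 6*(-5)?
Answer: 102600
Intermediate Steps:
c = -30
(t(c)*l)*(-19) = ((-30)**2*(-6))*(-19) = (900*(-6))*(-19) = -5400*(-19) = 102600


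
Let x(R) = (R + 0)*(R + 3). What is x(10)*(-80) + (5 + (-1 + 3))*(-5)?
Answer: -10435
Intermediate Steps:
x(R) = R*(3 + R)
x(10)*(-80) + (5 + (-1 + 3))*(-5) = (10*(3 + 10))*(-80) + (5 + (-1 + 3))*(-5) = (10*13)*(-80) + (5 + 2)*(-5) = 130*(-80) + 7*(-5) = -10400 - 35 = -10435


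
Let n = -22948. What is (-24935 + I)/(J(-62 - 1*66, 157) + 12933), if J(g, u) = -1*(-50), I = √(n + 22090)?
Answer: -24935/12983 + I*√858/12983 ≈ -1.9206 + 0.0022562*I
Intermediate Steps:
I = I*√858 (I = √(-22948 + 22090) = √(-858) = I*√858 ≈ 29.292*I)
J(g, u) = 50
(-24935 + I)/(J(-62 - 1*66, 157) + 12933) = (-24935 + I*√858)/(50 + 12933) = (-24935 + I*√858)/12983 = (-24935 + I*√858)*(1/12983) = -24935/12983 + I*√858/12983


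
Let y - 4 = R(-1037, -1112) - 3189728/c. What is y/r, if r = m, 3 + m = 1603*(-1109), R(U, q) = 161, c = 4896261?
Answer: -804693337/8704230067530 ≈ -9.2449e-5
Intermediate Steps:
m = -1777730 (m = -3 + 1603*(-1109) = -3 - 1777727 = -1777730)
r = -1777730
y = 804693337/4896261 (y = 4 + (161 - 3189728/4896261) = 4 + 785108293/4896261 = 804693337/4896261 ≈ 164.35)
y/r = (804693337/4896261)/(-1777730) = (804693337/4896261)*(-1/1777730) = -804693337/8704230067530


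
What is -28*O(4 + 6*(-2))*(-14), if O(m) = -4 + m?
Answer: -4704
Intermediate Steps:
-28*O(4 + 6*(-2))*(-14) = -28*(-4 + (4 + 6*(-2)))*(-14) = -28*(-4 + (4 - 12))*(-14) = -28*(-4 - 8)*(-14) = -28*(-12)*(-14) = 336*(-14) = -4704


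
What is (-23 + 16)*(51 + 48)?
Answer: -693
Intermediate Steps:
(-23 + 16)*(51 + 48) = -7*99 = -693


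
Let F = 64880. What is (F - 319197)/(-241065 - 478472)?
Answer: 36331/102791 ≈ 0.35345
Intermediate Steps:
(F - 319197)/(-241065 - 478472) = (64880 - 319197)/(-241065 - 478472) = -254317/(-719537) = -254317*(-1/719537) = 36331/102791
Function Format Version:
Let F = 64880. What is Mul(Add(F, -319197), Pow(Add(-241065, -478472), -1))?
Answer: Rational(36331, 102791) ≈ 0.35345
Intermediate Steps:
Mul(Add(F, -319197), Pow(Add(-241065, -478472), -1)) = Mul(Add(64880, -319197), Pow(Add(-241065, -478472), -1)) = Mul(-254317, Pow(-719537, -1)) = Mul(-254317, Rational(-1, 719537)) = Rational(36331, 102791)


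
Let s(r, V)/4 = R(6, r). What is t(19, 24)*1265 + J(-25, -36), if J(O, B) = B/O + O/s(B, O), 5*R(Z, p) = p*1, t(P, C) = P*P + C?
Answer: 1753298309/3600 ≈ 4.8703e+5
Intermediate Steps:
t(P, C) = C + P**2 (t(P, C) = P**2 + C = C + P**2)
R(Z, p) = p/5 (R(Z, p) = (p*1)/5 = p/5)
s(r, V) = 4*r/5 (s(r, V) = 4*(r/5) = 4*r/5)
J(O, B) = B/O + 5*O/(4*B) (J(O, B) = B/O + O/((4*B/5)) = B/O + O*(5/(4*B)) = B/O + 5*O/(4*B))
t(19, 24)*1265 + J(-25, -36) = (24 + 19**2)*1265 + (-36/(-25) + (5/4)*(-25)/(-36)) = (24 + 361)*1265 + (-36*(-1/25) + (5/4)*(-25)*(-1/36)) = 385*1265 + (36/25 + 125/144) = 487025 + 8309/3600 = 1753298309/3600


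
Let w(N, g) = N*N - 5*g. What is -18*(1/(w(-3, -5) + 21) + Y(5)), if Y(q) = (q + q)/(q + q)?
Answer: -1008/55 ≈ -18.327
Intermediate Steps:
Y(q) = 1 (Y(q) = (2*q)/((2*q)) = (2*q)*(1/(2*q)) = 1)
w(N, g) = N² - 5*g
-18*(1/(w(-3, -5) + 21) + Y(5)) = -18*(1/(((-3)² - 5*(-5)) + 21) + 1) = -18*(1/((9 + 25) + 21) + 1) = -18*(1/(34 + 21) + 1) = -18*(1/55 + 1) = -18*56/55 = -1008/55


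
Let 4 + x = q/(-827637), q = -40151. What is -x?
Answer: 3270397/827637 ≈ 3.9515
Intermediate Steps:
x = -3270397/827637 (x = -4 - 40151/(-827637) = -4 - 40151*(-1/827637) = -4 + 40151/827637 = -3270397/827637 ≈ -3.9515)
-x = -1*(-3270397/827637) = 3270397/827637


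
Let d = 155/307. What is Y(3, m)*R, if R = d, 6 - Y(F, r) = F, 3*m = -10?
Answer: 465/307 ≈ 1.5147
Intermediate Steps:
m = -10/3 (m = (1/3)*(-10) = -10/3 ≈ -3.3333)
Y(F, r) = 6 - F
d = 155/307 (d = 155*(1/307) = 155/307 ≈ 0.50489)
R = 155/307 ≈ 0.50489
Y(3, m)*R = (6 - 1*3)*(155/307) = (6 - 3)*(155/307) = 3*(155/307) = 465/307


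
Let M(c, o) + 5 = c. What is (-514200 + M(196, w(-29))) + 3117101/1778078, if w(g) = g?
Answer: -913944977601/1778078 ≈ -5.1401e+5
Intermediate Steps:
M(c, o) = -5 + c
(-514200 + M(196, w(-29))) + 3117101/1778078 = (-514200 + (-5 + 196)) + 3117101/1778078 = (-514200 + 191) + 3117101*(1/1778078) = -514009 + 3117101/1778078 = -913944977601/1778078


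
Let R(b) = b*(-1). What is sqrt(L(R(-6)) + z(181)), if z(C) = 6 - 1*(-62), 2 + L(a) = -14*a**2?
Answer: I*sqrt(438) ≈ 20.928*I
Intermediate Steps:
R(b) = -b
L(a) = -2 - 14*a**2
z(C) = 68 (z(C) = 6 + 62 = 68)
sqrt(L(R(-6)) + z(181)) = sqrt((-2 - 14*(-1*(-6))**2) + 68) = sqrt((-2 - 14*6**2) + 68) = sqrt((-2 - 14*36) + 68) = sqrt((-2 - 504) + 68) = sqrt(-506 + 68) = sqrt(-438) = I*sqrt(438)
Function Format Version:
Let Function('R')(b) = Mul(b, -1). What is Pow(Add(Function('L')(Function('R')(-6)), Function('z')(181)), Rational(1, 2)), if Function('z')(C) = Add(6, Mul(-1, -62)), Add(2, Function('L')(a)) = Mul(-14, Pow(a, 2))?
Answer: Mul(I, Pow(438, Rational(1, 2))) ≈ Mul(20.928, I)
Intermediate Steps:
Function('R')(b) = Mul(-1, b)
Function('L')(a) = Add(-2, Mul(-14, Pow(a, 2)))
Function('z')(C) = 68 (Function('z')(C) = Add(6, 62) = 68)
Pow(Add(Function('L')(Function('R')(-6)), Function('z')(181)), Rational(1, 2)) = Pow(Add(Add(-2, Mul(-14, Pow(Mul(-1, -6), 2))), 68), Rational(1, 2)) = Pow(Add(Add(-2, Mul(-14, Pow(6, 2))), 68), Rational(1, 2)) = Pow(Add(Add(-2, Mul(-14, 36)), 68), Rational(1, 2)) = Pow(Add(Add(-2, -504), 68), Rational(1, 2)) = Pow(Add(-506, 68), Rational(1, 2)) = Pow(-438, Rational(1, 2)) = Mul(I, Pow(438, Rational(1, 2)))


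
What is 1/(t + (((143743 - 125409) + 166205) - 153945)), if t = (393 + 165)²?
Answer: 1/341958 ≈ 2.9243e-6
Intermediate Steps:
t = 311364 (t = 558² = 311364)
1/(t + (((143743 - 125409) + 166205) - 153945)) = 1/(311364 + (((143743 - 125409) + 166205) - 153945)) = 1/(311364 + ((18334 + 166205) - 153945)) = 1/(311364 + (184539 - 153945)) = 1/(311364 + 30594) = 1/341958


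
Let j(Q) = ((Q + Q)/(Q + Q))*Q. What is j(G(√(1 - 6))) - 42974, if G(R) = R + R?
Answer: -42974 + 2*I*√5 ≈ -42974.0 + 4.4721*I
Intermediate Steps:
G(R) = 2*R
j(Q) = Q (j(Q) = ((2*Q)/((2*Q)))*Q = ((2*Q)*(1/(2*Q)))*Q = 1*Q = Q)
j(G(√(1 - 6))) - 42974 = 2*√(1 - 6) - 42974 = 2*√(-5) - 42974 = 2*(I*√5) - 42974 = 2*I*√5 - 42974 = -42974 + 2*I*√5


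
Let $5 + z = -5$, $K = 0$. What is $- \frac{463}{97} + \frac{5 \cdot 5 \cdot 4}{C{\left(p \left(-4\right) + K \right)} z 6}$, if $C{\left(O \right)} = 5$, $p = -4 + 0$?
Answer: $- \frac{1486}{291} \approx -5.1065$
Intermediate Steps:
$p = -4$
$z = -10$ ($z = -5 - 5 = -10$)
$- \frac{463}{97} + \frac{5 \cdot 5 \cdot 4}{C{\left(p \left(-4\right) + K \right)} z 6} = - \frac{463}{97} + \frac{5 \cdot 5 \cdot 4}{5 \left(-10\right) 6} = \left(-463\right) \frac{1}{97} + \frac{25 \cdot 4}{\left(-50\right) 6} = - \frac{463}{97} + \frac{100}{-300} = - \frac{463}{97} + 100 \left(- \frac{1}{300}\right) = - \frac{463}{97} - \frac{1}{3} = - \frac{1486}{291}$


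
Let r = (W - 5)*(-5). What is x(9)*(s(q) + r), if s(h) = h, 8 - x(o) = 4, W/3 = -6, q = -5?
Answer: 440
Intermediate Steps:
W = -18 (W = 3*(-6) = -18)
x(o) = 4 (x(o) = 8 - 1*4 = 8 - 4 = 4)
r = 115 (r = (-18 - 5)*(-5) = -23*(-5) = 115)
x(9)*(s(q) + r) = 4*(-5 + 115) = 4*110 = 440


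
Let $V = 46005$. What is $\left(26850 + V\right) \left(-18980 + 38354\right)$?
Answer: $1411492770$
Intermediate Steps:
$\left(26850 + V\right) \left(-18980 + 38354\right) = \left(26850 + 46005\right) \left(-18980 + 38354\right) = 72855 \cdot 19374 = 1411492770$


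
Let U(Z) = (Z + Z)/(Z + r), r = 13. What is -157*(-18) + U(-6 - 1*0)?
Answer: 19770/7 ≈ 2824.3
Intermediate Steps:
U(Z) = 2*Z/(13 + Z) (U(Z) = (Z + Z)/(Z + 13) = (2*Z)/(13 + Z) = 2*Z/(13 + Z))
-157*(-18) + U(-6 - 1*0) = -157*(-18) + 2*(-6 - 1*0)/(13 + (-6 - 1*0)) = 2826 + 2*(-6 + 0)/(13 + (-6 + 0)) = 2826 + 2*(-6)/(13 - 6) = 2826 + 2*(-6)/7 = 2826 + 2*(-6)*(1/7) = 2826 - 12/7 = 19770/7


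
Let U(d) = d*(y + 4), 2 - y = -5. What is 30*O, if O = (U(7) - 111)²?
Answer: 34680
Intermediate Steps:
y = 7 (y = 2 - 1*(-5) = 2 + 5 = 7)
U(d) = 11*d (U(d) = d*(7 + 4) = d*11 = 11*d)
O = 1156 (O = (11*7 - 111)² = (77 - 111)² = (-34)² = 1156)
30*O = 30*1156 = 34680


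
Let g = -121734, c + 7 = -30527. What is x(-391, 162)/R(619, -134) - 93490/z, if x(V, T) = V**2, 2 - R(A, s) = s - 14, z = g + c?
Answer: 970537817/951675 ≈ 1019.8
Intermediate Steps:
c = -30534 (c = -7 - 30527 = -30534)
z = -152268 (z = -121734 - 30534 = -152268)
R(A, s) = 16 - s (R(A, s) = 2 - (s - 14) = 2 - (-14 + s) = 2 + (14 - s) = 16 - s)
x(-391, 162)/R(619, -134) - 93490/z = (-391)**2/(16 - 1*(-134)) - 93490/(-152268) = 152881/(16 + 134) - 93490*(-1/152268) = 152881/150 + 46745/76134 = 970537817/951675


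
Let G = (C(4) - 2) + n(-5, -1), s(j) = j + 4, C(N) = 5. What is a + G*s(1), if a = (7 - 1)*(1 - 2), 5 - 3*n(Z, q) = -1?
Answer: 19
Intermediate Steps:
n(Z, q) = 2 (n(Z, q) = 5/3 - ⅓*(-1) = 5/3 + ⅓ = 2)
a = -6 (a = 6*(-1) = -6)
s(j) = 4 + j
G = 5 (G = (5 - 2) + 2 = 3 + 2 = 5)
a + G*s(1) = -6 + 5*(4 + 1) = -6 + 5*5 = -6 + 25 = 19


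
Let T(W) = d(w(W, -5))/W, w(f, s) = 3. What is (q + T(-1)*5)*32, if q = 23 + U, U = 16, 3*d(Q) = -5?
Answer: 4544/3 ≈ 1514.7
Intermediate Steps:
d(Q) = -5/3 (d(Q) = (⅓)*(-5) = -5/3)
T(W) = -5/(3*W)
q = 39 (q = 23 + 16 = 39)
(q + T(-1)*5)*32 = (39 - 5/3/(-1)*5)*32 = (39 - 5/3*(-1)*5)*32 = (39 + (5/3)*5)*32 = (39 + 25/3)*32 = (142/3)*32 = 4544/3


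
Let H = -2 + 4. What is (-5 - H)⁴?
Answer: 2401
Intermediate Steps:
H = 2
(-5 - H)⁴ = (-5 - 1*2)⁴ = (-5 - 2)⁴ = (-7)⁴ = 2401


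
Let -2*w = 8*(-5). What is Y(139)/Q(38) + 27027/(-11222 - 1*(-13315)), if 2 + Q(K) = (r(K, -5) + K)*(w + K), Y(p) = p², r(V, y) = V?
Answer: 1752965/101338 ≈ 17.298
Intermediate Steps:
w = 20 (w = -4*(-5) = -½*(-40) = 20)
Q(K) = -2 + 2*K*(20 + K) (Q(K) = -2 + (K + K)*(20 + K) = -2 + (2*K)*(20 + K) = -2 + 2*K*(20 + K))
Y(139)/Q(38) + 27027/(-11222 - 1*(-13315)) = 139²/(-2 + 2*38² + 40*38) + 27027/(-11222 - 1*(-13315)) = 19321/(-2 + 2*1444 + 1520) + 27027/(-11222 + 13315) = 19321/(-2 + 2888 + 1520) + 27027/2093 = 19321/4406 + 27027*(1/2093) = 19321*(1/4406) + 297/23 = 19321/4406 + 297/23 = 1752965/101338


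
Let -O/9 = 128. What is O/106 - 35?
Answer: -2431/53 ≈ -45.868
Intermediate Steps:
O = -1152 (O = -9*128 = -1152)
O/106 - 35 = -1152/106 - 35 = (1/106)*(-1152) - 35 = -576/53 - 35 = -2431/53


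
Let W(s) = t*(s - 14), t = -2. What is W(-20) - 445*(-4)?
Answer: 1848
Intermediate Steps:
W(s) = 28 - 2*s (W(s) = -2*(s - 14) = -2*(-14 + s) = 28 - 2*s)
W(-20) - 445*(-4) = (28 - 2*(-20)) - 445*(-4) = (28 + 40) + 1780 = 68 + 1780 = 1848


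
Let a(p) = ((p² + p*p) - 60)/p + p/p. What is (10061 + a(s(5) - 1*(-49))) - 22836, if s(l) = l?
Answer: -114004/9 ≈ -12667.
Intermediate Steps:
a(p) = 1 + (-60 + 2*p²)/p (a(p) = ((p² + p²) - 60)/p + 1 = (2*p² - 60)/p + 1 = (-60 + 2*p²)/p + 1 = 1 + (-60 + 2*p²)/p)
(10061 + a(s(5) - 1*(-49))) - 22836 = (10061 + (1 - 60/(5 - 1*(-49)) + 2*(5 - 1*(-49)))) - 22836 = (10061 + (1 - 60/(5 + 49) + 2*(5 + 49))) - 22836 = (10061 + (1 - 60/54 + 2*54)) - 22836 = (10061 + (1 - 60*1/54 + 108)) - 22836 = (10061 + (1 - 10/9 + 108)) - 22836 = (10061 + 971/9) - 22836 = 91520/9 - 22836 = -114004/9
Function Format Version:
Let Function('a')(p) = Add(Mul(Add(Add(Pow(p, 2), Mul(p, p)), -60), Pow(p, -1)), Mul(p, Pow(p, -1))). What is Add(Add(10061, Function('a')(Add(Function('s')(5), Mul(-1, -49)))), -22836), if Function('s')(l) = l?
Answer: Rational(-114004, 9) ≈ -12667.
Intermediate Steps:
Function('a')(p) = Add(1, Mul(Pow(p, -1), Add(-60, Mul(2, Pow(p, 2))))) (Function('a')(p) = Add(Mul(Add(Add(Pow(p, 2), Pow(p, 2)), -60), Pow(p, -1)), 1) = Add(Mul(Add(Mul(2, Pow(p, 2)), -60), Pow(p, -1)), 1) = Add(Mul(Add(-60, Mul(2, Pow(p, 2))), Pow(p, -1)), 1) = Add(Mul(Pow(p, -1), Add(-60, Mul(2, Pow(p, 2)))), 1) = Add(1, Mul(Pow(p, -1), Add(-60, Mul(2, Pow(p, 2))))))
Add(Add(10061, Function('a')(Add(Function('s')(5), Mul(-1, -49)))), -22836) = Add(Add(10061, Add(1, Mul(-60, Pow(Add(5, Mul(-1, -49)), -1)), Mul(2, Add(5, Mul(-1, -49))))), -22836) = Add(Add(10061, Add(1, Mul(-60, Pow(Add(5, 49), -1)), Mul(2, Add(5, 49)))), -22836) = Add(Add(10061, Add(1, Mul(-60, Pow(54, -1)), Mul(2, 54))), -22836) = Add(Add(10061, Add(1, Mul(-60, Rational(1, 54)), 108)), -22836) = Add(Add(10061, Add(1, Rational(-10, 9), 108)), -22836) = Add(Add(10061, Rational(971, 9)), -22836) = Add(Rational(91520, 9), -22836) = Rational(-114004, 9)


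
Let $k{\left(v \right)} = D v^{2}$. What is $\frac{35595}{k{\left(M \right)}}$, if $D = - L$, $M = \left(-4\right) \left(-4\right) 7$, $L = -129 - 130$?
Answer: $\frac{5085}{464128} \approx 0.010956$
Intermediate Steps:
$L = -259$ ($L = -129 - 130 = -259$)
$M = 112$ ($M = 16 \cdot 7 = 112$)
$D = 259$ ($D = \left(-1\right) \left(-259\right) = 259$)
$k{\left(v \right)} = 259 v^{2}$
$\frac{35595}{k{\left(M \right)}} = \frac{35595}{259 \cdot 112^{2}} = \frac{35595}{259 \cdot 12544} = \frac{35595}{3248896} = 35595 \cdot \frac{1}{3248896} = \frac{5085}{464128}$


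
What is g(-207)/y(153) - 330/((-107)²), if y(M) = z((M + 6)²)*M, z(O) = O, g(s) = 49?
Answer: -1275876689/44284651857 ≈ -0.028811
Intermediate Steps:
y(M) = M*(6 + M)² (y(M) = (M + 6)²*M = (6 + M)²*M = M*(6 + M)²)
g(-207)/y(153) - 330/((-107)²) = 49/((153*(6 + 153)²)) - 330/((-107)²) = 49/((153*159²)) - 330/11449 = 49/((153*25281)) - 330*1/11449 = 49/3867993 - 330/11449 = -1275876689/44284651857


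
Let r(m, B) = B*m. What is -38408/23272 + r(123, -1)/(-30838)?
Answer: -147695431/89707742 ≈ -1.6464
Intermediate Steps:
-38408/23272 + r(123, -1)/(-30838) = -38408/23272 - 1*123/(-30838) = -38408*1/23272 - 123*(-1/30838) = -4801/2909 + 123/30838 = -147695431/89707742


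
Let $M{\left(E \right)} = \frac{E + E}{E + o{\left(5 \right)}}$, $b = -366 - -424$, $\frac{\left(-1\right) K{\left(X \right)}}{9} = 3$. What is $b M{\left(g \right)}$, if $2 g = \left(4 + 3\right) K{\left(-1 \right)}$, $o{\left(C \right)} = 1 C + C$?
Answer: $\frac{21924}{169} \approx 129.73$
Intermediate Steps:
$K{\left(X \right)} = -27$ ($K{\left(X \right)} = \left(-9\right) 3 = -27$)
$o{\left(C \right)} = 2 C$ ($o{\left(C \right)} = C + C = 2 C$)
$g = - \frac{189}{2}$ ($g = \frac{\left(4 + 3\right) \left(-27\right)}{2} = \frac{7 \left(-27\right)}{2} = \frac{1}{2} \left(-189\right) = - \frac{189}{2} \approx -94.5$)
$b = 58$ ($b = -366 + 424 = 58$)
$M{\left(E \right)} = \frac{2 E}{10 + E}$ ($M{\left(E \right)} = \frac{E + E}{E + 2 \cdot 5} = \frac{2 E}{E + 10} = \frac{2 E}{10 + E}$)
$b M{\left(g \right)} = 58 \cdot 2 \left(- \frac{189}{2}\right) \frac{1}{10 - \frac{189}{2}} = 58 \cdot 2 \left(- \frac{189}{2}\right) \frac{1}{- \frac{169}{2}} = 58 \cdot 2 \left(- \frac{189}{2}\right) \left(- \frac{2}{169}\right) = 58 \cdot \frac{378}{169} = \frac{21924}{169}$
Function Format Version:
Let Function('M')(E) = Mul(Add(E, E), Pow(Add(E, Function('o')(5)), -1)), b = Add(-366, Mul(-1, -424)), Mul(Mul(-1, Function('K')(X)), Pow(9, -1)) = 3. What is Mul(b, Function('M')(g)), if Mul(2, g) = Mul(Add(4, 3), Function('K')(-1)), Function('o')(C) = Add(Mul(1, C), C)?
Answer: Rational(21924, 169) ≈ 129.73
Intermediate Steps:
Function('K')(X) = -27 (Function('K')(X) = Mul(-9, 3) = -27)
Function('o')(C) = Mul(2, C) (Function('o')(C) = Add(C, C) = Mul(2, C))
g = Rational(-189, 2) (g = Mul(Rational(1, 2), Mul(Add(4, 3), -27)) = Mul(Rational(1, 2), Mul(7, -27)) = Mul(Rational(1, 2), -189) = Rational(-189, 2) ≈ -94.500)
b = 58 (b = Add(-366, 424) = 58)
Function('M')(E) = Mul(2, E, Pow(Add(10, E), -1)) (Function('M')(E) = Mul(Add(E, E), Pow(Add(E, Mul(2, 5)), -1)) = Mul(Mul(2, E), Pow(Add(E, 10), -1)) = Mul(Mul(2, E), Pow(Add(10, E), -1)) = Mul(2, E, Pow(Add(10, E), -1)))
Mul(b, Function('M')(g)) = Mul(58, Mul(2, Rational(-189, 2), Pow(Add(10, Rational(-189, 2)), -1))) = Mul(58, Mul(2, Rational(-189, 2), Pow(Rational(-169, 2), -1))) = Mul(58, Mul(2, Rational(-189, 2), Rational(-2, 169))) = Mul(58, Rational(378, 169)) = Rational(21924, 169)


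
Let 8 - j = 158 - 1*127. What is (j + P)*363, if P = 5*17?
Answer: 22506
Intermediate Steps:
j = -23 (j = 8 - (158 - 1*127) = 8 - (158 - 127) = 8 - 1*31 = 8 - 31 = -23)
P = 85
(j + P)*363 = (-23 + 85)*363 = 62*363 = 22506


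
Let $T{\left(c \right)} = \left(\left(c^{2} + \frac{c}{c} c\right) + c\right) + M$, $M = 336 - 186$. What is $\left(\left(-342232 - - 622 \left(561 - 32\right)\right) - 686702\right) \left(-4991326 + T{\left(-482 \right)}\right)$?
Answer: $3331376179136$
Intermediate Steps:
$M = 150$ ($M = 336 - 186 = 150$)
$T{\left(c \right)} = 150 + c^{2} + 2 c$ ($T{\left(c \right)} = \left(\left(c^{2} + \frac{c}{c} c\right) + c\right) + 150 = \left(\left(c^{2} + 1 c\right) + c\right) + 150 = \left(\left(c^{2} + c\right) + c\right) + 150 = \left(\left(c + c^{2}\right) + c\right) + 150 = \left(c^{2} + 2 c\right) + 150 = 150 + c^{2} + 2 c$)
$\left(\left(-342232 - - 622 \left(561 - 32\right)\right) - 686702\right) \left(-4991326 + T{\left(-482 \right)}\right) = \left(\left(-342232 - - 622 \left(561 - 32\right)\right) - 686702\right) \left(-4991326 + \left(150 + \left(-482\right)^{2} + 2 \left(-482\right)\right)\right) = \left(\left(-342232 - \left(-622\right) 529\right) - 686702\right) \left(-4991326 + \left(150 + 232324 - 964\right)\right) = \left(\left(-342232 - -329038\right) - 686702\right) \left(-4991326 + 231510\right) = \left(\left(-342232 + 329038\right) - 686702\right) \left(-4759816\right) = \left(-13194 - 686702\right) \left(-4759816\right) = \left(-699896\right) \left(-4759816\right) = 3331376179136$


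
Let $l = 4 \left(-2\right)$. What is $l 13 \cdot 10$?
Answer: $-1040$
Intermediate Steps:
$l = -8$
$l 13 \cdot 10 = \left(-8\right) 13 \cdot 10 = \left(-104\right) 10 = -1040$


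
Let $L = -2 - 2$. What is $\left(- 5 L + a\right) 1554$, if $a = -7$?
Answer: $20202$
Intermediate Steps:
$L = -4$ ($L = -2 - 2 = -4$)
$\left(- 5 L + a\right) 1554 = \left(\left(-5\right) \left(-4\right) - 7\right) 1554 = \left(20 - 7\right) 1554 = 13 \cdot 1554 = 20202$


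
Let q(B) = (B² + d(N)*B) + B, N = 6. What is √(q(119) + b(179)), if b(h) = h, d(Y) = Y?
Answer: √15173 ≈ 123.18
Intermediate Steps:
q(B) = B² + 7*B (q(B) = (B² + 6*B) + B = B² + 7*B)
√(q(119) + b(179)) = √(119*(7 + 119) + 179) = √(119*126 + 179) = √(14994 + 179) = √15173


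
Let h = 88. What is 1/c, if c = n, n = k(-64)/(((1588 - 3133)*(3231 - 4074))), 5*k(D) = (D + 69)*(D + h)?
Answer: 434145/8 ≈ 54268.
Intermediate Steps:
k(D) = (69 + D)*(88 + D)/5 (k(D) = ((D + 69)*(D + 88))/5 = ((69 + D)*(88 + D))/5 = (69 + D)*(88 + D)/5)
n = 8/434145 (n = (6072/5 + (⅕)*(-64)² + (157/5)*(-64))/(((1588 - 3133)*(3231 - 4074))) = (6072/5 + (⅕)*4096 - 10048/5)/((-1545*(-843))) = (6072/5 + 4096/5 - 10048/5)/1302435 = 24*(1/1302435) = 8/434145 ≈ 1.8427e-5)
c = 8/434145 ≈ 1.8427e-5
1/c = 1/(8/434145) = 434145/8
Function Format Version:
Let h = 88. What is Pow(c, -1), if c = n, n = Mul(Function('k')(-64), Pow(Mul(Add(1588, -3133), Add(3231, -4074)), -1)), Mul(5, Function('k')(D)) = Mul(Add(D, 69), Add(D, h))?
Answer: Rational(434145, 8) ≈ 54268.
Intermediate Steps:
Function('k')(D) = Mul(Rational(1, 5), Add(69, D), Add(88, D)) (Function('k')(D) = Mul(Rational(1, 5), Mul(Add(D, 69), Add(D, 88))) = Mul(Rational(1, 5), Mul(Add(69, D), Add(88, D))) = Mul(Rational(1, 5), Add(69, D), Add(88, D)))
n = Rational(8, 434145) (n = Mul(Add(Rational(6072, 5), Mul(Rational(1, 5), Pow(-64, 2)), Mul(Rational(157, 5), -64)), Pow(Mul(Add(1588, -3133), Add(3231, -4074)), -1)) = Mul(Add(Rational(6072, 5), Mul(Rational(1, 5), 4096), Rational(-10048, 5)), Pow(Mul(-1545, -843), -1)) = Mul(Add(Rational(6072, 5), Rational(4096, 5), Rational(-10048, 5)), Pow(1302435, -1)) = Mul(24, Rational(1, 1302435)) = Rational(8, 434145) ≈ 1.8427e-5)
c = Rational(8, 434145) ≈ 1.8427e-5
Pow(c, -1) = Pow(Rational(8, 434145), -1) = Rational(434145, 8)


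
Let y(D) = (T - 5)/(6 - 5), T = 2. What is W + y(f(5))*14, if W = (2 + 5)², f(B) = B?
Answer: 7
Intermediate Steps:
W = 49 (W = 7² = 49)
y(D) = -3 (y(D) = (2 - 5)/(6 - 5) = -3/1 = -3*1 = -3)
W + y(f(5))*14 = 49 - 3*14 = 49 - 42 = 7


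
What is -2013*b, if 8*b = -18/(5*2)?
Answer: 18117/40 ≈ 452.92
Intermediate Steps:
b = -9/40 (b = (-18/(5*2))/8 = (-18/10)/8 = (-18*1/10)/8 = (1/8)*(-9/5) = -9/40 ≈ -0.22500)
-2013*b = -2013*(-9/40) = 18117/40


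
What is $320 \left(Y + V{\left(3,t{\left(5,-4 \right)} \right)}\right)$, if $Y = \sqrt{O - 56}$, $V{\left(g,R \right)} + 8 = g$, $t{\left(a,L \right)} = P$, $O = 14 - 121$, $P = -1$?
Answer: $-1600 + 320 i \sqrt{163} \approx -1600.0 + 4085.5 i$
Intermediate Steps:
$O = -107$
$t{\left(a,L \right)} = -1$
$V{\left(g,R \right)} = -8 + g$
$Y = i \sqrt{163}$ ($Y = \sqrt{-107 - 56} = \sqrt{-163} = i \sqrt{163} \approx 12.767 i$)
$320 \left(Y + V{\left(3,t{\left(5,-4 \right)} \right)}\right) = 320 \left(i \sqrt{163} + \left(-8 + 3\right)\right) = 320 \left(i \sqrt{163} - 5\right) = 320 \left(-5 + i \sqrt{163}\right) = -1600 + 320 i \sqrt{163}$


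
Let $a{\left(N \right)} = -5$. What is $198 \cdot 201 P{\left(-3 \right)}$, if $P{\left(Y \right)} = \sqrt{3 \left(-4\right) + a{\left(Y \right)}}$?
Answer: $39798 i \sqrt{17} \approx 1.6409 \cdot 10^{5} i$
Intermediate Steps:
$P{\left(Y \right)} = i \sqrt{17}$ ($P{\left(Y \right)} = \sqrt{3 \left(-4\right) - 5} = \sqrt{-12 - 5} = \sqrt{-17} = i \sqrt{17}$)
$198 \cdot 201 P{\left(-3 \right)} = 198 \cdot 201 i \sqrt{17} = 39798 i \sqrt{17}$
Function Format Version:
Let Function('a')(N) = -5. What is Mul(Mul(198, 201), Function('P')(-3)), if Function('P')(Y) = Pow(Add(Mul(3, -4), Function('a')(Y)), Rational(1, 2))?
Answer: Mul(39798, I, Pow(17, Rational(1, 2))) ≈ Mul(1.6409e+5, I)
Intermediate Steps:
Function('P')(Y) = Mul(I, Pow(17, Rational(1, 2))) (Function('P')(Y) = Pow(Add(Mul(3, -4), -5), Rational(1, 2)) = Pow(Add(-12, -5), Rational(1, 2)) = Pow(-17, Rational(1, 2)) = Mul(I, Pow(17, Rational(1, 2))))
Mul(Mul(198, 201), Function('P')(-3)) = Mul(Mul(198, 201), Mul(I, Pow(17, Rational(1, 2)))) = Mul(39798, Mul(I, Pow(17, Rational(1, 2)))) = Mul(39798, I, Pow(17, Rational(1, 2)))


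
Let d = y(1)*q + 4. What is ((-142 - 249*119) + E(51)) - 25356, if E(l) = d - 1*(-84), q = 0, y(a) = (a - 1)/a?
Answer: -55041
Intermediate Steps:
y(a) = (-1 + a)/a
d = 4 (d = ((-1 + 1)/1)*0 + 4 = (1*0)*0 + 4 = 0*0 + 4 = 0 + 4 = 4)
E(l) = 88 (E(l) = 4 - 1*(-84) = 4 + 84 = 88)
((-142 - 249*119) + E(51)) - 25356 = ((-142 - 249*119) + 88) - 25356 = ((-142 - 29631) + 88) - 25356 = (-29773 + 88) - 25356 = -29685 - 25356 = -55041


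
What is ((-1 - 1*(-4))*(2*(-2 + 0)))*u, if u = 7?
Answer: -84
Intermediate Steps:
((-1 - 1*(-4))*(2*(-2 + 0)))*u = ((-1 - 1*(-4))*(2*(-2 + 0)))*7 = ((-1 + 4)*(2*(-2)))*7 = (3*(-4))*7 = -12*7 = -84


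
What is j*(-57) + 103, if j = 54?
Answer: -2975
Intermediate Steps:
j*(-57) + 103 = 54*(-57) + 103 = -3078 + 103 = -2975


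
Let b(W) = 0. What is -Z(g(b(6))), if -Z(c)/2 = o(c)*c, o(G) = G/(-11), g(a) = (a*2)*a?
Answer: 0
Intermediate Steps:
g(a) = 2*a**2 (g(a) = (2*a)*a = 2*a**2)
o(G) = -G/11 (o(G) = G*(-1/11) = -G/11)
Z(c) = 2*c**2/11 (Z(c) = -2*(-c/11)*c = -(-2)*c**2/11 = 2*c**2/11)
-Z(g(b(6))) = -2*(2*0**2)**2/11 = -2*(2*0)**2/11 = -2*0**2/11 = -2*0/11 = -1*0 = 0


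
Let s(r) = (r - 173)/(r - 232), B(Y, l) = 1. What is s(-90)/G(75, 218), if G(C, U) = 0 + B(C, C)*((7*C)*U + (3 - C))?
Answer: 263/36829716 ≈ 7.1410e-6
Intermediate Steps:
s(r) = (-173 + r)/(-232 + r)
G(C, U) = 3 - C + 7*C*U (G(C, U) = 0 + 1*((7*C)*U + (3 - C)) = 0 + 1*(7*C*U + (3 - C)) = 0 + 1*(3 - C + 7*C*U) = 0 + (3 - C + 7*C*U) = 3 - C + 7*C*U)
s(-90)/G(75, 218) = ((-173 - 90)/(-232 - 90))/(3 - 1*75 + 7*75*218) = (-263/(-322))/(3 - 75 + 114450) = -1/322*(-263)/114378 = (263/322)*(1/114378) = 263/36829716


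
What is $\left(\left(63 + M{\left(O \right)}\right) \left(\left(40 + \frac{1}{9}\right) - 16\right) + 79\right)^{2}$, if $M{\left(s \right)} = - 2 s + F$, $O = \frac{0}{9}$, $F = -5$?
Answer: $\frac{176810209}{81} \approx 2.1828 \cdot 10^{6}$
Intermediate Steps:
$O = 0$ ($O = 0 \cdot \frac{1}{9} = 0$)
$M{\left(s \right)} = -5 - 2 s$ ($M{\left(s \right)} = - 2 s - 5 = -5 - 2 s$)
$\left(\left(63 + M{\left(O \right)}\right) \left(\left(40 + \frac{1}{9}\right) - 16\right) + 79\right)^{2} = \left(\left(63 - 5\right) \left(\left(40 + \frac{1}{9}\right) - 16\right) + 79\right)^{2} = \left(\left(63 + \left(-5 + 0\right)\right) \left(\left(40 + \frac{1}{9}\right) - 16\right) + 79\right)^{2} = \left(\left(63 - 5\right) \left(\frac{361}{9} - 16\right) + 79\right)^{2} = \left(58 \cdot \frac{217}{9} + 79\right)^{2} = \left(\frac{12586}{9} + 79\right)^{2} = \left(\frac{13297}{9}\right)^{2} = \frac{176810209}{81}$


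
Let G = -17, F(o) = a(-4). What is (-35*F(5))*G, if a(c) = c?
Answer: -2380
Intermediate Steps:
F(o) = -4
(-35*F(5))*G = -35*(-4)*(-17) = 140*(-17) = -2380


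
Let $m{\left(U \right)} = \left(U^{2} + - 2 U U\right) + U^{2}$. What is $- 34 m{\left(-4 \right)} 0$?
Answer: $0$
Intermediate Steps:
$m{\left(U \right)} = 0$ ($m{\left(U \right)} = \left(U^{2} - 2 U^{2}\right) + U^{2} = - U^{2} + U^{2} = 0$)
$- 34 m{\left(-4 \right)} 0 = \left(-34\right) 0 \cdot 0 = 0 \cdot 0 = 0$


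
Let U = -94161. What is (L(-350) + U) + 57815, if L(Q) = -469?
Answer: -36815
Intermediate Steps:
(L(-350) + U) + 57815 = (-469 - 94161) + 57815 = -94630 + 57815 = -36815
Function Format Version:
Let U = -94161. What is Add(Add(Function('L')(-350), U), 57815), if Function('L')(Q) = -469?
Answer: -36815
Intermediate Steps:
Add(Add(Function('L')(-350), U), 57815) = Add(Add(-469, -94161), 57815) = Add(-94630, 57815) = -36815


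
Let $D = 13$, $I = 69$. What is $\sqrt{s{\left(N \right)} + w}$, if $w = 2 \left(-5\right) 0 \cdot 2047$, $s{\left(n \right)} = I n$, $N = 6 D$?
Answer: $3 \sqrt{598} \approx 73.362$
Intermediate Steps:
$N = 78$ ($N = 6 \cdot 13 = 78$)
$s{\left(n \right)} = 69 n$
$w = 0$ ($w = \left(-10\right) 0 \cdot 2047 = 0 \cdot 2047 = 0$)
$\sqrt{s{\left(N \right)} + w} = \sqrt{69 \cdot 78 + 0} = \sqrt{5382 + 0} = \sqrt{5382} = 3 \sqrt{598}$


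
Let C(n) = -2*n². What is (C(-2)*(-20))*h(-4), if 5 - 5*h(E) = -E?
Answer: 32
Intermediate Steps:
h(E) = 1 + E/5 (h(E) = 1 - (-1)*E/5 = 1 + E/5)
(C(-2)*(-20))*h(-4) = (-2*(-2)²*(-20))*(1 + (⅕)*(-4)) = (-2*4*(-20))*(1 - ⅘) = -8*(-20)*(⅕) = 160*(⅕) = 32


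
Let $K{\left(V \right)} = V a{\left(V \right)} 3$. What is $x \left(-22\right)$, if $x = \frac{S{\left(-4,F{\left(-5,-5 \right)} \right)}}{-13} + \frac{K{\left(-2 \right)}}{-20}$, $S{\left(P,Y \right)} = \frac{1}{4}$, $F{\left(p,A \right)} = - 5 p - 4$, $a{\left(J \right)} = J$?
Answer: $\frac{1771}{130} \approx 13.623$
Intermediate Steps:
$F{\left(p,A \right)} = -4 - 5 p$
$S{\left(P,Y \right)} = \frac{1}{4}$
$K{\left(V \right)} = 3 V^{2}$ ($K{\left(V \right)} = V V 3 = V^{2} \cdot 3 = 3 V^{2}$)
$x = - \frac{161}{260}$ ($x = \frac{1}{4 \left(-13\right)} + \frac{3 \left(-2\right)^{2}}{-20} = \frac{1}{4} \left(- \frac{1}{13}\right) + 3 \cdot 4 \left(- \frac{1}{20}\right) = - \frac{1}{52} + 12 \left(- \frac{1}{20}\right) = - \frac{1}{52} - \frac{3}{5} = - \frac{161}{260} \approx -0.61923$)
$x \left(-22\right) = \left(- \frac{161}{260}\right) \left(-22\right) = \frac{1771}{130}$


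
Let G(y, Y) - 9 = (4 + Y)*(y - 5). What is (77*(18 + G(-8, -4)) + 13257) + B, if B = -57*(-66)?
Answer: 19098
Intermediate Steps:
G(y, Y) = 9 + (-5 + y)*(4 + Y) (G(y, Y) = 9 + (4 + Y)*(y - 5) = 9 + (4 + Y)*(-5 + y) = 9 + (-5 + y)*(4 + Y))
B = 3762
(77*(18 + G(-8, -4)) + 13257) + B = (77*(18 + (-11 - 5*(-4) + 4*(-8) - 4*(-8))) + 13257) + 3762 = (77*(18 + (-11 + 20 - 32 + 32)) + 13257) + 3762 = (77*(18 + 9) + 13257) + 3762 = (77*27 + 13257) + 3762 = (2079 + 13257) + 3762 = 15336 + 3762 = 19098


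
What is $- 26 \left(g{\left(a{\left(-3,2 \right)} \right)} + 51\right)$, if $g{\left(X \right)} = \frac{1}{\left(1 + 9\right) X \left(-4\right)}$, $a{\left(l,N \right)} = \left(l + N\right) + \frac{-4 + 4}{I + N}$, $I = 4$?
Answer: $- \frac{26533}{20} \approx -1326.7$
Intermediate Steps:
$a{\left(l,N \right)} = N + l$ ($a{\left(l,N \right)} = \left(l + N\right) + \frac{-4 + 4}{4 + N} = \left(N + l\right) + \frac{0}{4 + N} = \left(N + l\right) + 0 = N + l$)
$g{\left(X \right)} = - \frac{1}{40 X}$ ($g{\left(X \right)} = \frac{1}{10 \left(- 4 X\right)} = \frac{\left(- \frac{1}{4}\right) \frac{1}{X}}{10} = - \frac{1}{40 X}$)
$- 26 \left(g{\left(a{\left(-3,2 \right)} \right)} + 51\right) = - 26 \left(- \frac{1}{40 \left(2 - 3\right)} + 51\right) = - 26 \left(- \frac{1}{40 \left(-1\right)} + 51\right) = - 26 \left(\left(- \frac{1}{40}\right) \left(-1\right) + 51\right) = - 26 \left(\frac{1}{40} + 51\right) = \left(-26\right) \frac{2041}{40} = - \frac{26533}{20}$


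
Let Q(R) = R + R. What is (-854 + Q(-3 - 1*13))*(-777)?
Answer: 688422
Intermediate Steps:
Q(R) = 2*R
(-854 + Q(-3 - 1*13))*(-777) = (-854 + 2*(-3 - 1*13))*(-777) = (-854 + 2*(-3 - 13))*(-777) = (-854 + 2*(-16))*(-777) = (-854 - 32)*(-777) = -886*(-777) = 688422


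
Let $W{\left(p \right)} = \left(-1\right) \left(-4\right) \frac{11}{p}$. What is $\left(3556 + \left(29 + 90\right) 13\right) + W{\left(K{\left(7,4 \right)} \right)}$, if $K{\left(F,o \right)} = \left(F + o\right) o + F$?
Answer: $\frac{260297}{51} \approx 5103.9$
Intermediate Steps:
$K{\left(F,o \right)} = F + o \left(F + o\right)$ ($K{\left(F,o \right)} = o \left(F + o\right) + F = F + o \left(F + o\right)$)
$W{\left(p \right)} = \frac{44}{p}$ ($W{\left(p \right)} = 4 \frac{11}{p} = \frac{44}{p}$)
$\left(3556 + \left(29 + 90\right) 13\right) + W{\left(K{\left(7,4 \right)} \right)} = \left(3556 + \left(29 + 90\right) 13\right) + \frac{44}{7 + 4^{2} + 7 \cdot 4} = \left(3556 + 119 \cdot 13\right) + \frac{44}{7 + 16 + 28} = \left(3556 + 1547\right) + \frac{44}{51} = 5103 + 44 \cdot \frac{1}{51} = 5103 + \frac{44}{51} = \frac{260297}{51}$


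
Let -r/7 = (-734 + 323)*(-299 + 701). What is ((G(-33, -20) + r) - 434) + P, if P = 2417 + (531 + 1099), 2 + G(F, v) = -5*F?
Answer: 1160330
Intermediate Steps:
G(F, v) = -2 - 5*F
r = 1156554 (r = -7*(-734 + 323)*(-299 + 701) = -(-2877)*402 = -7*(-165222) = 1156554)
P = 4047 (P = 2417 + 1630 = 4047)
((G(-33, -20) + r) - 434) + P = (((-2 - 5*(-33)) + 1156554) - 434) + 4047 = (((-2 + 165) + 1156554) - 434) + 4047 = ((163 + 1156554) - 434) + 4047 = (1156717 - 434) + 4047 = 1156283 + 4047 = 1160330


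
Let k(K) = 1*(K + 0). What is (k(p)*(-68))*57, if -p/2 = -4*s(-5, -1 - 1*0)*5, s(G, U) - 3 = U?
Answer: -310080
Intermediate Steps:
s(G, U) = 3 + U
p = 80 (p = -2*(-4*(3 + (-1 - 1*0)))*5 = -2*(-4*(3 + (-1 + 0)))*5 = -2*(-4*(3 - 1))*5 = -2*(-4*2)*5 = -(-16)*5 = -2*(-40) = 80)
k(K) = K (k(K) = 1*K = K)
(k(p)*(-68))*57 = (80*(-68))*57 = -5440*57 = -310080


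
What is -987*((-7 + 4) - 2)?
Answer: 4935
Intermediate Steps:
-987*((-7 + 4) - 2) = -987*(-3 - 2) = -987*(-5) = 4935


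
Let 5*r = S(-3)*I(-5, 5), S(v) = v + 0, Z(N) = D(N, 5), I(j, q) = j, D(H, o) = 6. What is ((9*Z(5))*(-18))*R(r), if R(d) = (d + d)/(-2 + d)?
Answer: -5832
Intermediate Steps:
Z(N) = 6
S(v) = v
r = 3 (r = (-3*(-5))/5 = (⅕)*15 = 3)
R(d) = 2*d/(-2 + d) (R(d) = (2*d)/(-2 + d) = 2*d/(-2 + d))
((9*Z(5))*(-18))*R(r) = ((9*6)*(-18))*(2*3/(-2 + 3)) = (54*(-18))*(2*3/1) = -1944*3 = -972*6 = -5832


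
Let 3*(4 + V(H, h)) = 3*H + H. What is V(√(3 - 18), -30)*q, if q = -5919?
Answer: 23676 - 7892*I*√15 ≈ 23676.0 - 30566.0*I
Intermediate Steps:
V(H, h) = -4 + 4*H/3 (V(H, h) = -4 + (3*H + H)/3 = -4 + (4*H)/3 = -4 + 4*H/3)
V(√(3 - 18), -30)*q = (-4 + 4*√(3 - 18)/3)*(-5919) = (-4 + 4*√(-15)/3)*(-5919) = (-4 + 4*(I*√15)/3)*(-5919) = (-4 + 4*I*√15/3)*(-5919) = 23676 - 7892*I*√15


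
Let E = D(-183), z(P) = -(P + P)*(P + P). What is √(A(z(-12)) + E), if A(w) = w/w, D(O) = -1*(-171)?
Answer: 2*√43 ≈ 13.115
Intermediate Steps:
D(O) = 171
z(P) = -4*P² (z(P) = -2*P*2*P = -4*P²)
A(w) = 1
E = 171
√(A(z(-12)) + E) = √(1 + 171) = √172 = 2*√43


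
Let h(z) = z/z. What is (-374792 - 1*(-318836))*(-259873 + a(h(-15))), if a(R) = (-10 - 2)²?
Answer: 14533395924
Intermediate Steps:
h(z) = 1
a(R) = 144 (a(R) = (-12)² = 144)
(-374792 - 1*(-318836))*(-259873 + a(h(-15))) = (-374792 - 1*(-318836))*(-259873 + 144) = (-374792 + 318836)*(-259729) = -55956*(-259729) = 14533395924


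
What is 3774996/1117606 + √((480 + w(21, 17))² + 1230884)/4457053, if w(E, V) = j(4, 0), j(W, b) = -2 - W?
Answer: 1887498/558803 + 2*√363890/4457053 ≈ 3.3780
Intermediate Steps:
w(E, V) = -6 (w(E, V) = -2 - 1*4 = -2 - 4 = -6)
3774996/1117606 + √((480 + w(21, 17))² + 1230884)/4457053 = 3774996/1117606 + √((480 - 6)² + 1230884)/4457053 = 3774996*(1/1117606) + √(474² + 1230884)*(1/4457053) = 1887498/558803 + √(224676 + 1230884)*(1/4457053) = 1887498/558803 + √1455560*(1/4457053) = 1887498/558803 + (2*√363890)*(1/4457053) = 1887498/558803 + 2*√363890/4457053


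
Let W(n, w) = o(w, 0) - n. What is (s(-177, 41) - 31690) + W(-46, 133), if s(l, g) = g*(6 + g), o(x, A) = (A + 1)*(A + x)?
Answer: -29584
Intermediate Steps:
o(x, A) = (1 + A)*(A + x)
W(n, w) = w - n (W(n, w) = (0 + w + 0² + 0*w) - n = (0 + w + 0 + 0) - n = w - n)
(s(-177, 41) - 31690) + W(-46, 133) = (41*(6 + 41) - 31690) + (133 - 1*(-46)) = (41*47 - 31690) + (133 + 46) = (1927 - 31690) + 179 = -29763 + 179 = -29584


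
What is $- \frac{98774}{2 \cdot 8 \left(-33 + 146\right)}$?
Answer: $- \frac{49387}{904} \approx -54.632$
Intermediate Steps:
$- \frac{98774}{2 \cdot 8 \left(-33 + 146\right)} = - \frac{98774}{16 \cdot 113} = - \frac{98774}{1808} = \left(-98774\right) \frac{1}{1808} = - \frac{49387}{904}$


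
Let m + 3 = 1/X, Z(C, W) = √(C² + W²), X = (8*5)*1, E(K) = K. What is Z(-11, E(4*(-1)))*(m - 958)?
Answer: -38439*√137/40 ≈ -11248.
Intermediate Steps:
X = 40 (X = 40*1 = 40)
m = -119/40 (m = -3 + 1/40 = -119/40 ≈ -2.9750)
Z(-11, E(4*(-1)))*(m - 958) = √((-11)² + (4*(-1))²)*(-119/40 - 958) = √(121 + (-4)²)*(-38439/40) = √(121 + 16)*(-38439/40) = √137*(-38439/40) = -38439*√137/40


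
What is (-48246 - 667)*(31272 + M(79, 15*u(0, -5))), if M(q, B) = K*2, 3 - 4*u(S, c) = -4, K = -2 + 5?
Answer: -1529900814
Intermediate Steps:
K = 3
u(S, c) = 7/4 (u(S, c) = ¾ - ¼*(-4) = ¾ + 1 = 7/4)
M(q, B) = 6 (M(q, B) = 3*2 = 6)
(-48246 - 667)*(31272 + M(79, 15*u(0, -5))) = (-48246 - 667)*(31272 + 6) = -48913*31278 = -1529900814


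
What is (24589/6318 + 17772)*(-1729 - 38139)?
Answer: -2238749366390/3159 ≈ -7.0869e+8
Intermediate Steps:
(24589/6318 + 17772)*(-1729 - 38139) = (24589*(1/6318) + 17772)*(-39868) = (24589/6318 + 17772)*(-39868) = (112308085/6318)*(-39868) = -2238749366390/3159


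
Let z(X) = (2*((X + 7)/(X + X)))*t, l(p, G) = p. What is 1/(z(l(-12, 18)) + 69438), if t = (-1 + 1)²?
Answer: 1/69438 ≈ 1.4401e-5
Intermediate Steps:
t = 0 (t = 0² = 0)
z(X) = 0 (z(X) = (2*((X + 7)/(X + X)))*0 = (2*((7 + X)/((2*X))))*0 = (2*((7 + X)*(1/(2*X))))*0 = (2*((7 + X)/(2*X)))*0 = ((7 + X)/X)*0 = 0)
1/(z(l(-12, 18)) + 69438) = 1/(0 + 69438) = 1/69438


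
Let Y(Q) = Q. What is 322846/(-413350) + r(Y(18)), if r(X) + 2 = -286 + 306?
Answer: 3558727/206675 ≈ 17.219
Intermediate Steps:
r(X) = 18 (r(X) = -2 + (-286 + 306) = -2 + 20 = 18)
322846/(-413350) + r(Y(18)) = 322846/(-413350) + 18 = 322846*(-1/413350) + 18 = -161423/206675 + 18 = 3558727/206675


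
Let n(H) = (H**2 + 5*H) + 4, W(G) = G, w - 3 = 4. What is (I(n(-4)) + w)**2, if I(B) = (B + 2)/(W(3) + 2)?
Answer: 1369/25 ≈ 54.760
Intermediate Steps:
w = 7 (w = 3 + 4 = 7)
n(H) = 4 + H**2 + 5*H
I(B) = 2/5 + B/5 (I(B) = (B + 2)/(3 + 2) = (2 + B)/5 = (2 + B)*(1/5) = 2/5 + B/5)
(I(n(-4)) + w)**2 = ((2/5 + (4 + (-4)**2 + 5*(-4))/5) + 7)**2 = ((2/5 + (4 + 16 - 20)/5) + 7)**2 = ((2/5 + (1/5)*0) + 7)**2 = ((2/5 + 0) + 7)**2 = (2/5 + 7)**2 = (37/5)**2 = 1369/25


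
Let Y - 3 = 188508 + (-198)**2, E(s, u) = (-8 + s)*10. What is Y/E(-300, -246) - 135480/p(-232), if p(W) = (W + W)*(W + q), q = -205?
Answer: -582382419/7806568 ≈ -74.602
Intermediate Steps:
E(s, u) = -80 + 10*s
Y = 227715 (Y = 3 + (188508 + (-198)**2) = 3 + (188508 + 39204) = 3 + 227712 = 227715)
p(W) = 2*W*(-205 + W) (p(W) = (W + W)*(W - 205) = (2*W)*(-205 + W) = 2*W*(-205 + W))
Y/E(-300, -246) - 135480/p(-232) = 227715/(-80 + 10*(-300)) - 135480*(-1/(464*(-205 - 232))) = 227715/(-80 - 3000) - 135480/(2*(-232)*(-437)) = 227715/(-3080) - 135480/202768 = 227715*(-1/3080) - 135480*1/202768 = -45543/616 - 16935/25346 = -582382419/7806568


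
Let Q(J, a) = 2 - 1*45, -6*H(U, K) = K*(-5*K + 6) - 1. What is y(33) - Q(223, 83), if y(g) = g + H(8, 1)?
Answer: 76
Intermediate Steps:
H(U, K) = ⅙ - K*(6 - 5*K)/6 (H(U, K) = -(K*(-5*K + 6) - 1)/6 = -(K*(6 - 5*K) - 1)/6 = -(-1 + K*(6 - 5*K))/6 = ⅙ - K*(6 - 5*K)/6)
y(g) = g (y(g) = g + (⅙ - 1*1 + (⅚)*1²) = g + (⅙ - 1 + (⅚)*1) = g + (⅙ - 1 + ⅚) = g + 0 = g)
Q(J, a) = -43 (Q(J, a) = 2 - 45 = -43)
y(33) - Q(223, 83) = 33 - 1*(-43) = 33 + 43 = 76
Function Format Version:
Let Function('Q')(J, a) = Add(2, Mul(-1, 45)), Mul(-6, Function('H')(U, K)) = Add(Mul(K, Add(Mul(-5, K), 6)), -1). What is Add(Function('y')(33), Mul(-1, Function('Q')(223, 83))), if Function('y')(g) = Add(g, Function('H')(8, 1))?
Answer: 76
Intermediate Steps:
Function('H')(U, K) = Add(Rational(1, 6), Mul(Rational(-1, 6), K, Add(6, Mul(-5, K)))) (Function('H')(U, K) = Mul(Rational(-1, 6), Add(Mul(K, Add(Mul(-5, K), 6)), -1)) = Mul(Rational(-1, 6), Add(Mul(K, Add(6, Mul(-5, K))), -1)) = Mul(Rational(-1, 6), Add(-1, Mul(K, Add(6, Mul(-5, K))))) = Add(Rational(1, 6), Mul(Rational(-1, 6), K, Add(6, Mul(-5, K)))))
Function('y')(g) = g (Function('y')(g) = Add(g, Add(Rational(1, 6), Mul(-1, 1), Mul(Rational(5, 6), Pow(1, 2)))) = Add(g, Add(Rational(1, 6), -1, Mul(Rational(5, 6), 1))) = Add(g, Add(Rational(1, 6), -1, Rational(5, 6))) = Add(g, 0) = g)
Function('Q')(J, a) = -43 (Function('Q')(J, a) = Add(2, -45) = -43)
Add(Function('y')(33), Mul(-1, Function('Q')(223, 83))) = Add(33, Mul(-1, -43)) = Add(33, 43) = 76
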